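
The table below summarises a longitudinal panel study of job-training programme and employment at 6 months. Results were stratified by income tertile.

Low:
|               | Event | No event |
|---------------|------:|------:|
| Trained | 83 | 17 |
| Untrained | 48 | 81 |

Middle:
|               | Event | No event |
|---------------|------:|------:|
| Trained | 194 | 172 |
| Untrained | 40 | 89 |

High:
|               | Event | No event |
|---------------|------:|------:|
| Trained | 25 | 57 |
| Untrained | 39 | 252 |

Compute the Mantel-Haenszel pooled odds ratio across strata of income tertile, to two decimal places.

3.46

OR_MH = Σ(aᵢdᵢ/nᵢ) / Σ(bᵢcᵢ/nᵢ), where nᵢ is the stratum total.
Stratum 1 (Low): n = 229; a·d/n = 83·81/229 = 29.3581; b·c/n = 17·48/229 = 3.5633
Stratum 2 (Middle): n = 495; a·d/n = 194·89/495 = 34.8808; b·c/n = 172·40/495 = 13.8990
Stratum 3 (High): n = 373; a·d/n = 25·252/373 = 16.8901; b·c/n = 57·39/373 = 5.9598
OR_MH = (29.3581 + 34.8808 + 16.8901) / (3.5633 + 13.8990 + 5.9598) = 81.1290 / 23.4221 = 3.46378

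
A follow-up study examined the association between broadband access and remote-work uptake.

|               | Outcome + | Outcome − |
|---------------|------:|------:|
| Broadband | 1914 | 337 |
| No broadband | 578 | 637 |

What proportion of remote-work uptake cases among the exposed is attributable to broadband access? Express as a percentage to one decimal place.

44.1

Cells: a = 1914, b = 337, c = 578, d = 637.
Risk in exposed = 1914/2251 = 0.85029; risk in unexposed = 578/1215 = 0.47572.
RR = 0.85029/0.47572 = 1.78737
AR% = (RR − 1)/RR × 100 = (1.78737 − 1)/1.78737 × 100 = 44.0519%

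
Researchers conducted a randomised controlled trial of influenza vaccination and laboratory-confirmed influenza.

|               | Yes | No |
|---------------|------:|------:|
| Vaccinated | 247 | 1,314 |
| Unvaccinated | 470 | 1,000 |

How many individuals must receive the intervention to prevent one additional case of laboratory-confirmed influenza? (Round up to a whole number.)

7

Risk in treated group = 247/1561 = 0.15823; risk in control = 470/1470 = 0.31973.
Absolute risk reduction = 0.31973 − 0.15823 = 0.16150
NNT = 1 / ARR = 1 / 0.16150 = 6.192 → round up → 7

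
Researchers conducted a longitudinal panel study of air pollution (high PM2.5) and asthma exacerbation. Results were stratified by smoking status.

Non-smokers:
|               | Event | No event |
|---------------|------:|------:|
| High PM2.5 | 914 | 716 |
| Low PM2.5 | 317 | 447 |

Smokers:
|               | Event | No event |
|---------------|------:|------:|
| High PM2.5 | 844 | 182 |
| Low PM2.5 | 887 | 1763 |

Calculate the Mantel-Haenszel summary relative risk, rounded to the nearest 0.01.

1.94

RR_MH = Σ(aᵢ·n₀ᵢ/nᵢ) / Σ(cᵢ·n₁ᵢ/nᵢ), with n₁ᵢ = aᵢ+bᵢ (exposed), n₀ᵢ = cᵢ+dᵢ (unexposed), nᵢ = n₁ᵢ+n₀ᵢ.
Stratum 1 (Non-smokers): n₁ = 1630, n₀ = 764, n = 2394; a·n₀/n = 914·764/2394 = 291.6859; c·n₁/n = 317·1630/2394 = 215.8354
Stratum 2 (Smokers): n₁ = 1026, n₀ = 2650, n = 3676; a·n₀/n = 844·2650/3676 = 608.4331; c·n₁/n = 887·1026/3676 = 247.5686
RR_MH = (291.6859 + 608.4331) / (215.8354 + 247.5686) = 900.1190 / 463.4040 = 1.94241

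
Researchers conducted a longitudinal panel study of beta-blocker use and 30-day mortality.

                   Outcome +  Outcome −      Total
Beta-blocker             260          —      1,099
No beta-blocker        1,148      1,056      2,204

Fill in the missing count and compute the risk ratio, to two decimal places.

The missing cell is in the exposed row: 1099 − 260 = 839.
So a = 260, b = 839, c = 1148, d = 1056.
RR = [a/(a+b)] / [c/(c+d)] = (260/1099) / (1148/2204) = 0.23658/0.52087 = 0.45420

0.45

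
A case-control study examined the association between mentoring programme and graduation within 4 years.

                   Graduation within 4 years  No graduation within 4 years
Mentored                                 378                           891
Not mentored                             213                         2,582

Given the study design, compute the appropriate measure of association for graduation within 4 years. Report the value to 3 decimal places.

Cells: a = 378, b = 891, c = 213, d = 2582.
This is a case-control study: participants were sampled on outcome status, so risks in the source population cannot be estimated directly — relative risk is not valid here. The odds ratio is the appropriate measure.
OR = (a·d)/(b·c) = (378 × 2582) / (891 × 213) = 975996 / 189783 = 5.14269

5.143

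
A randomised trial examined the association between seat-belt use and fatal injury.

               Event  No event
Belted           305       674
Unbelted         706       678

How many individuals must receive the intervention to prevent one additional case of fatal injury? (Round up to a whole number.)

Risk in treated group = 305/979 = 0.31154; risk in control = 706/1384 = 0.51012.
Absolute risk reduction = 0.51012 − 0.31154 = 0.19857
NNT = 1 / ARR = 1 / 0.19857 = 5.036 → round up → 6

6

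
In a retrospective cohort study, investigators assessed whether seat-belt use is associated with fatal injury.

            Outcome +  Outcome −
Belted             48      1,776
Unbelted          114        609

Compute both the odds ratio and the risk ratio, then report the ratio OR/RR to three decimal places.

Cells: a = 48, b = 1776, c = 114, d = 609.
OR = (48·609)/(1776·114) = 29232/202464 = 0.14438
Risk in exposed = 48/1824 = 0.02632; risk in unexposed = 114/723 = 0.15768; RR = 0.16690
OR/RR = 0.14438 / 0.16690 = 0.86509
The outcome is not rare, so the OR lies further from 1 than the RR.

0.865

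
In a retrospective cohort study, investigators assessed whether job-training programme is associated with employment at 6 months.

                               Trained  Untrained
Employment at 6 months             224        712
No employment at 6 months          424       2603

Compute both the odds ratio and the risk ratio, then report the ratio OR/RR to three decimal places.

1.200

Reading the table with exposure as columns: a = 224 (Trained, case), b = 424 (Trained, non-case), c = 712 (Untrained, case), d = 2603.
OR = (224·2603)/(424·712) = 583072/301888 = 1.93142
Risk in exposed = 224/648 = 0.34568; risk in unexposed = 712/3315 = 0.21478; RR = 1.60945
OR/RR = 1.93142 / 1.60945 = 1.20005
The outcome is not rare, so the OR lies further from 1 than the RR.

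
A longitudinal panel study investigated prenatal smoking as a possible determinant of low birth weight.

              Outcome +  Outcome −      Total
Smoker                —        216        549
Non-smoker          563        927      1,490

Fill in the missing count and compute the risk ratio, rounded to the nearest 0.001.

1.605

The missing cell is in the exposed row: 549 − 216 = 333.
So a = 333, b = 216, c = 563, d = 927.
RR = [a/(a+b)] / [c/(c+d)] = (333/549) / (563/1490) = 0.60656/0.37785 = 1.60528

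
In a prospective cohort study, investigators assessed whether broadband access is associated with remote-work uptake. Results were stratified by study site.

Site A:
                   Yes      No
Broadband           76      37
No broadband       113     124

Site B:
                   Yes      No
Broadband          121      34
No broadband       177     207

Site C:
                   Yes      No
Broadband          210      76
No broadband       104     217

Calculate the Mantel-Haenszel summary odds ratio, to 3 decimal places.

4.109

OR_MH = Σ(aᵢdᵢ/nᵢ) / Σ(bᵢcᵢ/nᵢ), where nᵢ is the stratum total.
Stratum 1 (Site A): n = 350; a·d/n = 76·124/350 = 26.9257; b·c/n = 37·113/350 = 11.9457
Stratum 2 (Site B): n = 539; a·d/n = 121·207/539 = 46.4694; b·c/n = 34·177/539 = 11.1651
Stratum 3 (Site C): n = 607; a·d/n = 210·217/607 = 75.0741; b·c/n = 76·104/607 = 13.0214
OR_MH = (26.9257 + 46.4694 + 75.0741) / (11.9457 + 11.1651 + 13.0214) = 148.4692 / 36.1323 = 4.10905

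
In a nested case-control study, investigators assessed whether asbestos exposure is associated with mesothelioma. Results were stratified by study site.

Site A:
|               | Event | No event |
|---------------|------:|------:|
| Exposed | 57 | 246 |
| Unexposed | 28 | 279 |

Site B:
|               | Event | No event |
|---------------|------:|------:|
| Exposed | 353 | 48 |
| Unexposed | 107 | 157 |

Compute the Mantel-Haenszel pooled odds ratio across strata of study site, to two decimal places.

5.75

OR_MH = Σ(aᵢdᵢ/nᵢ) / Σ(bᵢcᵢ/nᵢ), where nᵢ is the stratum total.
Stratum 1 (Site A): n = 610; a·d/n = 57·279/610 = 26.0705; b·c/n = 246·28/610 = 11.2918
Stratum 2 (Site B): n = 665; a·d/n = 353·157/665 = 83.3398; b·c/n = 48·107/665 = 7.7233
OR_MH = (26.0705 + 83.3398) / (11.2918 + 7.7233) = 109.4103 / 19.0151 = 5.75386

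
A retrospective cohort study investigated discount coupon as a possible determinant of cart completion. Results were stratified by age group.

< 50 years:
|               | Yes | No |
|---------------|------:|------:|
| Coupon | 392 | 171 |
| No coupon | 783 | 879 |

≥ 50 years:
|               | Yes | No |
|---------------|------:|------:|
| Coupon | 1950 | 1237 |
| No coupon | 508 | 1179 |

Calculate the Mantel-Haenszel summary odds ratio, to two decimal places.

3.31

OR_MH = Σ(aᵢdᵢ/nᵢ) / Σ(bᵢcᵢ/nᵢ), where nᵢ is the stratum total.
Stratum 1 (< 50 years): n = 2225; a·d/n = 392·879/2225 = 154.8620; b·c/n = 171·783/2225 = 60.1766
Stratum 2 (≥ 50 years): n = 4874; a·d/n = 1950·1179/4874 = 471.6968; b·c/n = 1237·508/4874 = 128.9282
OR_MH = (154.8620 + 471.6968) / (60.1766 + 128.9282) = 626.5588 / 189.1048 = 3.31329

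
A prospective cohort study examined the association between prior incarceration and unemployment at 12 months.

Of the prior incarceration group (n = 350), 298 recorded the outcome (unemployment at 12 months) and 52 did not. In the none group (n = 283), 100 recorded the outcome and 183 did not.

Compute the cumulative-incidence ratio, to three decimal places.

From the description: a = 298, b = 52, c = 100, d = 183.
Risk in exposed = 298/350 = 0.85143; risk in unexposed = 100/283 = 0.35336.
RR = 0.85143 / 0.35336 = 2.40954
The risk among the exposed is 2.41 times that among the unexposed.

2.410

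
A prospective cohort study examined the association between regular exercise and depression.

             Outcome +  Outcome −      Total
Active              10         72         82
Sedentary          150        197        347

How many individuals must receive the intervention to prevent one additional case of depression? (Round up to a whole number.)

Risk in treated group = 10/82 = 0.12195; risk in control = 150/347 = 0.43228.
Absolute risk reduction = 0.43228 − 0.12195 = 0.31033
NNT = 1 / ARR = 1 / 0.31033 = 3.222 → round up → 4

4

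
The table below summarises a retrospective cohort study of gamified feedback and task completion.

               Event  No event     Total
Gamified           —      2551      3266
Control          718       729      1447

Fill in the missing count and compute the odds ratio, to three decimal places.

The missing cell is in the exposed row: 3266 − 2551 = 715.
So a = 715, b = 2551, c = 718, d = 729.
OR = (a·d)/(b·c) = (715 × 729) / (2551 × 718) = 521235 / 1831618 = 0.28458

0.285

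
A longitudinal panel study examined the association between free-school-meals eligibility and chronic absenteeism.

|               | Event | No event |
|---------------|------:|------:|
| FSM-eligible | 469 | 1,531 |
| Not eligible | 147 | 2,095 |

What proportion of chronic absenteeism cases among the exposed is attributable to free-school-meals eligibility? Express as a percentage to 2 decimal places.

Cells: a = 469, b = 1531, c = 147, d = 2095.
Risk in exposed = 469/2000 = 0.23450; risk in unexposed = 147/2242 = 0.06557.
RR = 0.23450/0.06557 = 3.57652
AR% = (RR − 1)/RR × 100 = (3.57652 − 1)/3.57652 × 100 = 72.0399%

72.04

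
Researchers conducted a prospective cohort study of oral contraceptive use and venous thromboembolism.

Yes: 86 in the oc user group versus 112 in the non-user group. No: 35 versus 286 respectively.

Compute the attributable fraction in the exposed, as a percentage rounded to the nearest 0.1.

60.4

From the description: a = 86, b = 35, c = 112, d = 286.
Risk in exposed = 86/121 = 0.71074; risk in unexposed = 112/398 = 0.28141.
RR = 0.71074/0.28141 = 2.52568
AR% = (RR − 1)/RR × 100 = (2.52568 − 1)/2.52568 × 100 = 60.4067%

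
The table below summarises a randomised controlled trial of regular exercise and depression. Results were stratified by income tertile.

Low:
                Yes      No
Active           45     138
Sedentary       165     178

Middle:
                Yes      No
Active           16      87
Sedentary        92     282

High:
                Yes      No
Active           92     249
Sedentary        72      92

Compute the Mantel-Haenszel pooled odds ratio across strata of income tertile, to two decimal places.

0.43

OR_MH = Σ(aᵢdᵢ/nᵢ) / Σ(bᵢcᵢ/nᵢ), where nᵢ is the stratum total.
Stratum 1 (Low): n = 526; a·d/n = 45·178/526 = 15.2281; b·c/n = 138·165/526 = 43.2890
Stratum 2 (Middle): n = 477; a·d/n = 16·282/477 = 9.4591; b·c/n = 87·92/477 = 16.7799
Stratum 3 (High): n = 505; a·d/n = 92·92/505 = 16.7604; b·c/n = 249·72/505 = 35.5010
OR_MH = (15.2281 + 9.4591 + 16.7604) / (43.2890 + 16.7799 + 35.5010) = 41.4477 / 95.5698 = 0.43369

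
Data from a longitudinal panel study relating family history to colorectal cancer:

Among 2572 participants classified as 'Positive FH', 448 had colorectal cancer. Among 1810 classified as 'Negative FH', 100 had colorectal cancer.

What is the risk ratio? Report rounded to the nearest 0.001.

3.153

From the description: a = 448, b = 2124, c = 100, d = 1710.
Risk in exposed = 448/2572 = 0.17418; risk in unexposed = 100/1810 = 0.05525.
RR = 0.17418 / 0.05525 = 3.15272
The risk among the exposed is 3.15 times that among the unexposed.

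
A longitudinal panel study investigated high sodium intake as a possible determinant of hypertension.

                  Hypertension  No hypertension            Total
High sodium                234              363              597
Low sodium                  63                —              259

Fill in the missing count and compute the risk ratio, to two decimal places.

1.61

The missing cell is in the unexposed row: 259 − 63 = 196.
So a = 234, b = 363, c = 63, d = 196.
RR = [a/(a+b)] / [c/(c+d)] = (234/597) / (63/259) = 0.39196/0.24324 = 1.61139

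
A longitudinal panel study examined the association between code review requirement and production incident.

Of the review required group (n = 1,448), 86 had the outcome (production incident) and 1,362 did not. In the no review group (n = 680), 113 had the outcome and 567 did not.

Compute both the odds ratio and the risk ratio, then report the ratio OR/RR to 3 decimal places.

0.886

From the description: a = 86, b = 1362, c = 113, d = 567.
OR = (86·567)/(1362·113) = 48762/153906 = 0.31683
Risk in exposed = 86/1448 = 0.05939; risk in unexposed = 113/680 = 0.16618; RR = 0.35740
OR/RR = 0.31683 / 0.35740 = 0.88647
The outcome is not rare, so the OR lies further from 1 than the RR.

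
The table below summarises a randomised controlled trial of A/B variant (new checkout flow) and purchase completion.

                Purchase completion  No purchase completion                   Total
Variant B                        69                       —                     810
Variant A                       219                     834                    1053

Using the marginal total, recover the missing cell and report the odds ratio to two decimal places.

The missing cell is in the exposed row: 810 − 69 = 741.
So a = 69, b = 741, c = 219, d = 834.
OR = (a·d)/(b·c) = (69 × 834) / (741 × 219) = 57546 / 162279 = 0.35461

0.35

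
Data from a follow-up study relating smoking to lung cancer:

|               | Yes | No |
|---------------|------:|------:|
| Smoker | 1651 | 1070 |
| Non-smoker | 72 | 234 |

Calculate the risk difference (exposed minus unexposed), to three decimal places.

0.371

Cells: a = 1651, b = 1070, c = 72, d = 234.
Risk in exposed = 1651/2721 = 0.606762; risk in unexposed = 72/306 = 0.235294.
Risk difference = 0.606762 − 0.235294 = 0.371468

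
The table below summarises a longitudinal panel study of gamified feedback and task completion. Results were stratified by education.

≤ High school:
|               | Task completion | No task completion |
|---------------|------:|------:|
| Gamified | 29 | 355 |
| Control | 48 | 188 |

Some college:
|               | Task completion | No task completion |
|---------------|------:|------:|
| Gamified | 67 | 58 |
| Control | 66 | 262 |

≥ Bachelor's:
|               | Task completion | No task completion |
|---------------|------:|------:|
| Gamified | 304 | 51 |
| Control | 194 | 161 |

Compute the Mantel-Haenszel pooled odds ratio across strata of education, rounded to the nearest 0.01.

OR_MH = Σ(aᵢdᵢ/nᵢ) / Σ(bᵢcᵢ/nᵢ), where nᵢ is the stratum total.
Stratum 1 (≤ High school): n = 620; a·d/n = 29·188/620 = 8.7935; b·c/n = 355·48/620 = 27.4839
Stratum 2 (Some college): n = 453; a·d/n = 67·262/453 = 38.7506; b·c/n = 58·66/453 = 8.4503
Stratum 3 (≥ Bachelor's): n = 710; a·d/n = 304·161/710 = 68.9352; b·c/n = 51·194/710 = 13.9352
OR_MH = (8.7935 + 38.7506 + 68.9352) / (27.4839 + 8.4503 + 13.9352) = 116.4793 / 49.8694 = 2.33569

2.34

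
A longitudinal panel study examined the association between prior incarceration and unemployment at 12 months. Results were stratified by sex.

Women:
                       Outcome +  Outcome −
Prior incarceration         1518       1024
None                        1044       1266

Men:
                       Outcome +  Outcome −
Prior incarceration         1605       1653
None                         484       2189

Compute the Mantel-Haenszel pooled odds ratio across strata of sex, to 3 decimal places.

OR_MH = Σ(aᵢdᵢ/nᵢ) / Σ(bᵢcᵢ/nᵢ), where nᵢ is the stratum total.
Stratum 1 (Women): n = 4852; a·d/n = 1518·1266/4852 = 396.0816; b·c/n = 1024·1044/4852 = 220.3331
Stratum 2 (Men): n = 5931; a·d/n = 1605·2189/5931 = 592.3698; b·c/n = 1653·484/5931 = 134.8933
OR_MH = (396.0816 + 592.3698) / (220.3331 + 134.8933) = 988.4514 / 355.2263 = 2.78260

2.783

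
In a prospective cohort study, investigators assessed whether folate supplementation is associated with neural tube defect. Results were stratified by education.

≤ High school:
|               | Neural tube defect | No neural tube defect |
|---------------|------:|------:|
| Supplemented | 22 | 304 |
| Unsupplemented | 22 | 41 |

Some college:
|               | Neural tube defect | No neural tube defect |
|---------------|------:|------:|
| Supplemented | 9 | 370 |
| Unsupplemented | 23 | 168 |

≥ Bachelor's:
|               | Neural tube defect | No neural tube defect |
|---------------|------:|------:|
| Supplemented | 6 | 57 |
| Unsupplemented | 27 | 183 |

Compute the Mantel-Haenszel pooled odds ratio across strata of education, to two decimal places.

OR_MH = Σ(aᵢdᵢ/nᵢ) / Σ(bᵢcᵢ/nᵢ), where nᵢ is the stratum total.
Stratum 1 (≤ High school): n = 389; a·d/n = 22·41/389 = 2.3188; b·c/n = 304·22/389 = 17.1928
Stratum 2 (Some college): n = 570; a·d/n = 9·168/570 = 2.6526; b·c/n = 370·23/570 = 14.9298
Stratum 3 (≥ Bachelor's): n = 273; a·d/n = 6·183/273 = 4.0220; b·c/n = 57·27/273 = 5.6374
OR_MH = (2.3188 + 2.6526 + 4.0220) / (17.1928 + 14.9298 + 5.6374) = 8.9934 / 37.7600 = 0.23817

0.24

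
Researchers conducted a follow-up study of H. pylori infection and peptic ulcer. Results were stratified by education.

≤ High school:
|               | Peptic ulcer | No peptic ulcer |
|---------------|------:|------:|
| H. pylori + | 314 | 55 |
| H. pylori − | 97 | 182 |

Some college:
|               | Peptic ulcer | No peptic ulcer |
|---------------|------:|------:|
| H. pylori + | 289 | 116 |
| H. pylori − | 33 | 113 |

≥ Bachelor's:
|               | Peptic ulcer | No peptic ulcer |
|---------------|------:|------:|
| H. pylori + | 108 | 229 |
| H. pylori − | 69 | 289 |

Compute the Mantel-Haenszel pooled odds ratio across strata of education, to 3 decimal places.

OR_MH = Σ(aᵢdᵢ/nᵢ) / Σ(bᵢcᵢ/nᵢ), where nᵢ is the stratum total.
Stratum 1 (≤ High school): n = 648; a·d/n = 314·182/648 = 88.1914; b·c/n = 55·97/648 = 8.2330
Stratum 2 (Some college): n = 551; a·d/n = 289·113/551 = 59.2686; b·c/n = 116·33/551 = 6.9474
Stratum 3 (≥ Bachelor's): n = 695; a·d/n = 108·289/695 = 44.9094; b·c/n = 229·69/695 = 22.7353
OR_MH = (88.1914 + 59.2686 + 44.9094) / (8.2330 + 6.9474 + 22.7353) = 192.3693 / 37.9156 = 5.07361

5.074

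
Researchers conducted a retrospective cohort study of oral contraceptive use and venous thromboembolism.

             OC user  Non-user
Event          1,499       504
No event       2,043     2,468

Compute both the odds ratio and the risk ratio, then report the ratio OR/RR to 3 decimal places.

1.440

Reading the table with exposure as columns: a = 1499 (OC user, case), b = 2043 (OC user, non-case), c = 504 (Non-user, case), d = 2468.
OR = (1499·2468)/(2043·504) = 3699532/1029672 = 3.59292
Risk in exposed = 1499/3542 = 0.42321; risk in unexposed = 504/2972 = 0.16958; RR = 2.49558
OR/RR = 3.59292 / 2.49558 = 1.43972
The outcome is not rare, so the OR lies further from 1 than the RR.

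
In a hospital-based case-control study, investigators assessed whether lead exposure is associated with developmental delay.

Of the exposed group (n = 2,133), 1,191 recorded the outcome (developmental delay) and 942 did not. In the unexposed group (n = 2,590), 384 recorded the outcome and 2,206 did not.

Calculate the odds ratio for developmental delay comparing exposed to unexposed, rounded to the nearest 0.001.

7.263

From the description: a = 1191, b = 942, c = 384, d = 2206.
OR = (a·d)/(b·c) = (1191 × 2206) / (942 × 384) = 2627346 / 361728 = 7.26332
The odds of developmental delay are about 7.26 times as high in the exposed group.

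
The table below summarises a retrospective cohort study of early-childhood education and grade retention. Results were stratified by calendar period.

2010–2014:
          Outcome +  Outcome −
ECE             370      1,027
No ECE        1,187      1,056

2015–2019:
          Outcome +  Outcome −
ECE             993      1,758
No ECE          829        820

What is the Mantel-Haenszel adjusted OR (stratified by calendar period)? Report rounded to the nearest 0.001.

OR_MH = Σ(aᵢdᵢ/nᵢ) / Σ(bᵢcᵢ/nᵢ), where nᵢ is the stratum total.
Stratum 1 (2010–2014): n = 3640; a·d/n = 370·1056/3640 = 107.3407; b·c/n = 1027·1187/3640 = 334.9036
Stratum 2 (2015–2019): n = 4400; a·d/n = 993·820/4400 = 185.0591; b·c/n = 1758·829/4400 = 331.2232
OR_MH = (107.3407 + 185.0591) / (334.9036 + 331.2232) = 292.3998 / 666.1268 = 0.43896

0.439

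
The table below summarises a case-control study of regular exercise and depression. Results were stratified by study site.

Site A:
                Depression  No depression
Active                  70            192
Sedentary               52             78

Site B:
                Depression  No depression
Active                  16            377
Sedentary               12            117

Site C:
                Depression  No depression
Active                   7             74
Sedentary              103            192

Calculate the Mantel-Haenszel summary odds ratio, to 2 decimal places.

OR_MH = Σ(aᵢdᵢ/nᵢ) / Σ(bᵢcᵢ/nᵢ), where nᵢ is the stratum total.
Stratum 1 (Site A): n = 392; a·d/n = 70·78/392 = 13.9286; b·c/n = 192·52/392 = 25.4694
Stratum 2 (Site B): n = 522; a·d/n = 16·117/522 = 3.5862; b·c/n = 377·12/522 = 8.6667
Stratum 3 (Site C): n = 376; a·d/n = 7·192/376 = 3.5745; b·c/n = 74·103/376 = 20.2713
OR_MH = (13.9286 + 3.5862 + 3.5745) / (25.4694 + 8.6667 + 20.2713) = 21.0892 / 54.4073 = 0.38762

0.39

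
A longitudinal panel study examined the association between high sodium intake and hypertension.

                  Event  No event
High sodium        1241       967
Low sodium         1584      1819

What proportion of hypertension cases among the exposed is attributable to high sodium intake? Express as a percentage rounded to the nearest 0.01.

Cells: a = 1241, b = 967, c = 1584, d = 1819.
Risk in exposed = 1241/2208 = 0.56205; risk in unexposed = 1584/3403 = 0.46547.
RR = 0.56205/0.46547 = 1.20748
AR% = (RR − 1)/RR × 100 = (1.20748 − 1)/1.20748 × 100 = 17.1828%

17.18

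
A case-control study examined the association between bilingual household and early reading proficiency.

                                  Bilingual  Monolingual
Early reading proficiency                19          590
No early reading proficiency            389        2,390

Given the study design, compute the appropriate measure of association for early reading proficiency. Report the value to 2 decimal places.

Reading the table with exposure as columns: a = 19 (Bilingual, case), b = 389 (Bilingual, non-case), c = 590 (Monolingual, case), d = 2390.
This is a case-control study: participants were sampled on outcome status, so risks in the source population cannot be estimated directly — relative risk is not valid here. The odds ratio is the appropriate measure.
OR = (a·d)/(b·c) = (19 × 2390) / (389 × 590) = 45410 / 229510 = 0.19786

0.20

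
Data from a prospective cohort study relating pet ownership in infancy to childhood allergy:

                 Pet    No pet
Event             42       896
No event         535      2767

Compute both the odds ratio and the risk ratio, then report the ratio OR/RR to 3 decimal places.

Reading the table with exposure as columns: a = 42 (Pet, case), b = 535 (Pet, non-case), c = 896 (No pet, case), d = 2767.
OR = (42·2767)/(535·896) = 116214/479360 = 0.24244
Risk in exposed = 42/577 = 0.07279; risk in unexposed = 896/3663 = 0.24461; RR = 0.29758
OR/RR = 0.24244 / 0.29758 = 0.81469
The outcome is not rare, so the OR lies further from 1 than the RR.

0.815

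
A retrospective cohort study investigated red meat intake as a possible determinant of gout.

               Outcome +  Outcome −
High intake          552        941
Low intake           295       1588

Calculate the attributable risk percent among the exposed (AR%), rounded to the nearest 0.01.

Cells: a = 552, b = 941, c = 295, d = 1588.
Risk in exposed = 552/1493 = 0.36973; risk in unexposed = 295/1883 = 0.15666.
RR = 0.36973/0.15666 = 2.35998
AR% = (RR − 1)/RR × 100 = (2.35998 − 1)/2.35998 × 100 = 57.6267%

57.63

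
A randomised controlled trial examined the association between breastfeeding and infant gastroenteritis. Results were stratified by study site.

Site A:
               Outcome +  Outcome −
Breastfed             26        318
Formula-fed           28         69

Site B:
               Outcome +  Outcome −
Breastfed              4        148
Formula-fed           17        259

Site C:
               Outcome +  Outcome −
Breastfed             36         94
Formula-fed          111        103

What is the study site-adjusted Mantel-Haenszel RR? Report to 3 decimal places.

RR_MH = Σ(aᵢ·n₀ᵢ/nᵢ) / Σ(cᵢ·n₁ᵢ/nᵢ), with n₁ᵢ = aᵢ+bᵢ (exposed), n₀ᵢ = cᵢ+dᵢ (unexposed), nᵢ = n₁ᵢ+n₀ᵢ.
Stratum 1 (Site A): n₁ = 344, n₀ = 97, n = 441; a·n₀/n = 26·97/441 = 5.7188; c·n₁/n = 28·344/441 = 21.8413
Stratum 2 (Site B): n₁ = 152, n₀ = 276, n = 428; a·n₀/n = 4·276/428 = 2.5794; c·n₁/n = 17·152/428 = 6.0374
Stratum 3 (Site C): n₁ = 130, n₀ = 214, n = 344; a·n₀/n = 36·214/344 = 22.3953; c·n₁/n = 111·130/344 = 41.9477
RR_MH = (5.7188 + 2.5794 + 22.3953) / (21.8413 + 6.0374 + 41.9477) = 30.6936 / 69.8263 = 0.43957

0.440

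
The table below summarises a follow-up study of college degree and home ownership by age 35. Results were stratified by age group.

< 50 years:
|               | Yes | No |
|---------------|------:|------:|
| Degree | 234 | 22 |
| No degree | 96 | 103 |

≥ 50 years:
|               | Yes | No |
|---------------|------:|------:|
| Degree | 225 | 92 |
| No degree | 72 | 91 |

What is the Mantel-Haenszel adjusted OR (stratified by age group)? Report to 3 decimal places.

5.185

OR_MH = Σ(aᵢdᵢ/nᵢ) / Σ(bᵢcᵢ/nᵢ), where nᵢ is the stratum total.
Stratum 1 (< 50 years): n = 455; a·d/n = 234·103/455 = 52.9714; b·c/n = 22·96/455 = 4.6418
Stratum 2 (≥ 50 years): n = 480; a·d/n = 225·91/480 = 42.6562; b·c/n = 92·72/480 = 13.8000
OR_MH = (52.9714 + 42.6562) / (4.6418 + 13.8000) = 95.6277 / 18.4418 = 5.18539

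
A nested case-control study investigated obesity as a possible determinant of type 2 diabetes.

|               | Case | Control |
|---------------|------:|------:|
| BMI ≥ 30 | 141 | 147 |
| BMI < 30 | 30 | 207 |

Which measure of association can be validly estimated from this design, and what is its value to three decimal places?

6.618

Cells: a = 141, b = 147, c = 30, d = 207.
This is a nested case-control study: participants were sampled on outcome status, so risks in the source population cannot be estimated directly — relative risk is not valid here. The odds ratio is the appropriate measure.
OR = (a·d)/(b·c) = (141 × 207) / (147 × 30) = 29187 / 4410 = 6.61837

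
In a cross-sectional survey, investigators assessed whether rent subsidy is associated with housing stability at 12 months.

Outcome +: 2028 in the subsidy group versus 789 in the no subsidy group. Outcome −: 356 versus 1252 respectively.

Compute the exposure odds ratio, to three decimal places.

9.040

From the description: a = 2028, b = 356, c = 789, d = 1252.
OR = (a·d)/(b·c) = (2028 × 1252) / (356 × 789) = 2539056 / 280884 = 9.03952
The odds of housing stability at 12 months are about 9.04 times as high in the subsidy group.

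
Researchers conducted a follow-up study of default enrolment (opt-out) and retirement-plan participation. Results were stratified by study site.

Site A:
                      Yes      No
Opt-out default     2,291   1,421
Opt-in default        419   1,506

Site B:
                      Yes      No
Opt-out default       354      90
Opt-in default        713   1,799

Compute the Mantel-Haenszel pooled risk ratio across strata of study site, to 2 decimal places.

2.83

RR_MH = Σ(aᵢ·n₀ᵢ/nᵢ) / Σ(cᵢ·n₁ᵢ/nᵢ), with n₁ᵢ = aᵢ+bᵢ (exposed), n₀ᵢ = cᵢ+dᵢ (unexposed), nᵢ = n₁ᵢ+n₀ᵢ.
Stratum 1 (Site A): n₁ = 3712, n₀ = 1925, n = 5637; a·n₀/n = 2291·1925/5637 = 782.3621; c·n₁/n = 419·3712/5637 = 275.9141
Stratum 2 (Site B): n₁ = 444, n₀ = 2512, n = 2956; a·n₀/n = 354·2512/2956 = 300.8281; c·n₁/n = 713·444/2956 = 107.0947
RR_MH = (782.3621 + 300.8281) / (275.9141 + 107.0947) = 1083.1902 / 383.0089 = 2.82811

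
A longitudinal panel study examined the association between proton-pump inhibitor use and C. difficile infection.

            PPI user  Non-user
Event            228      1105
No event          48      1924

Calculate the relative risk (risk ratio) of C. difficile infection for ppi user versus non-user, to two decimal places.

2.26

Reading the table with exposure as columns: a = 228 (PPI user, case), b = 48 (PPI user, non-case), c = 1105 (Non-user, case), d = 1924.
Risk in exposed = 228/276 = 0.82609; risk in unexposed = 1105/3029 = 0.36481.
RR = 0.82609 / 0.36481 = 2.26445
The risk among the exposed is 2.26 times that among the unexposed.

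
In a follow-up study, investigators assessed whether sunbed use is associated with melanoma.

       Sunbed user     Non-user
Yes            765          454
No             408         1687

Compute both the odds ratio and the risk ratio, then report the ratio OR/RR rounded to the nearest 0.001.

Reading the table with exposure as columns: a = 765 (Sunbed user, case), b = 408 (Sunbed user, non-case), c = 454 (Non-user, case), d = 1687.
OR = (765·1687)/(408·454) = 1290555/185232 = 6.96724
Risk in exposed = 765/1173 = 0.65217; risk in unexposed = 454/2141 = 0.21205; RR = 3.07556
OR/RR = 6.96724 / 3.07556 = 2.26535
The outcome is not rare, so the OR lies further from 1 than the RR.

2.265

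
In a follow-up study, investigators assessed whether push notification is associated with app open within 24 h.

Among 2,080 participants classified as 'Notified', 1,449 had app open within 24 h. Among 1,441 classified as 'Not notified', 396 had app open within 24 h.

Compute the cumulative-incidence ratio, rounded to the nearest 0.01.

From the description: a = 1449, b = 631, c = 396, d = 1045.
Risk in exposed = 1449/2080 = 0.69663; risk in unexposed = 396/1441 = 0.27481.
RR = 0.69663 / 0.27481 = 2.53498
The risk among the exposed is 2.53 times that among the unexposed.

2.53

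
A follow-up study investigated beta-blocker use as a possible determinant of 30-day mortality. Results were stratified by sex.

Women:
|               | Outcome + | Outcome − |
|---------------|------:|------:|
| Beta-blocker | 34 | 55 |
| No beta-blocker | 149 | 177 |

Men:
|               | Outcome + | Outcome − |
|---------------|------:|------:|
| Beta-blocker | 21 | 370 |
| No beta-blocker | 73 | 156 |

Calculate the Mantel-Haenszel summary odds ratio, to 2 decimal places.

OR_MH = Σ(aᵢdᵢ/nᵢ) / Σ(bᵢcᵢ/nᵢ), where nᵢ is the stratum total.
Stratum 1 (Women): n = 415; a·d/n = 34·177/415 = 14.5012; b·c/n = 55·149/415 = 19.7470
Stratum 2 (Men): n = 620; a·d/n = 21·156/620 = 5.2839; b·c/n = 370·73/620 = 43.5645
OR_MH = (14.5012 + 5.2839) / (19.7470 + 43.5645) = 19.7851 / 63.3115 = 0.31250

0.31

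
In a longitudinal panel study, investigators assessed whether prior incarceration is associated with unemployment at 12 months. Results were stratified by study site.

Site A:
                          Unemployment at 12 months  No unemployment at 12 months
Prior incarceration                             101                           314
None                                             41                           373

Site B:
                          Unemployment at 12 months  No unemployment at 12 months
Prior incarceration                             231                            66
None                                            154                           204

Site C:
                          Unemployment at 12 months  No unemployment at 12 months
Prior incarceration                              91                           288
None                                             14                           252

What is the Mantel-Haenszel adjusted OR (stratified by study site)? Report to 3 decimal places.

OR_MH = Σ(aᵢdᵢ/nᵢ) / Σ(bᵢcᵢ/nᵢ), where nᵢ is the stratum total.
Stratum 1 (Site A): n = 829; a·d/n = 101·373/829 = 45.4439; b·c/n = 314·41/829 = 15.5296
Stratum 2 (Site B): n = 655; a·d/n = 231·204/655 = 71.9450; b·c/n = 66·154/655 = 15.5176
Stratum 3 (Site C): n = 645; a·d/n = 91·252/645 = 35.5535; b·c/n = 288·14/645 = 6.2512
OR_MH = (45.4439 + 71.9450 + 35.5535) / (15.5296 + 15.5176 + 6.2512) = 152.9424 / 37.2983 = 4.10052

4.101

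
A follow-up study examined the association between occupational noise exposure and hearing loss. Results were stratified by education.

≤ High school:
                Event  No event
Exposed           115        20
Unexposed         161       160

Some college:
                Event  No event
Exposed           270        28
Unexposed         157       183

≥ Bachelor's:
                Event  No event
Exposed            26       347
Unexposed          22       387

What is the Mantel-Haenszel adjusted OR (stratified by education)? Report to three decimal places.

5.510

OR_MH = Σ(aᵢdᵢ/nᵢ) / Σ(bᵢcᵢ/nᵢ), where nᵢ is the stratum total.
Stratum 1 (≤ High school): n = 456; a·d/n = 115·160/456 = 40.3509; b·c/n = 20·161/456 = 7.0614
Stratum 2 (Some college): n = 638; a·d/n = 270·183/638 = 77.4451; b·c/n = 28·157/638 = 6.8903
Stratum 3 (≥ Bachelor's): n = 782; a·d/n = 26·387/782 = 12.8670; b·c/n = 347·22/782 = 9.7621
OR_MH = (40.3509 + 77.4451 + 12.8670) / (7.0614 + 6.8903 + 9.7621) = 130.6630 / 23.7138 = 5.50999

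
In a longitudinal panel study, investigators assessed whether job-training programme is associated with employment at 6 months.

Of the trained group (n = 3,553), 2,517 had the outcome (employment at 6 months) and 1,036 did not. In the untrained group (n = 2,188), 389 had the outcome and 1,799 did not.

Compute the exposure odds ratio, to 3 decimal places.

From the description: a = 2517, b = 1036, c = 389, d = 1799.
OR = (a·d)/(b·c) = (2517 × 1799) / (1036 × 389) = 4528083 / 403004 = 11.23583
The odds of employment at 6 months are about 11.24 times as high in the trained group.

11.236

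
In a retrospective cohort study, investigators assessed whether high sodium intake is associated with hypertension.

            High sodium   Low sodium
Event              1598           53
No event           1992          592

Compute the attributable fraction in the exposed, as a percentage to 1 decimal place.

81.5

Reading the table with exposure as columns: a = 1598 (High sodium, case), b = 1992 (High sodium, non-case), c = 53 (Low sodium, case), d = 592.
Risk in exposed = 1598/3590 = 0.44513; risk in unexposed = 53/645 = 0.08217.
RR = 0.44513/0.08217 = 5.41709
AR% = (RR − 1)/RR × 100 = (5.41709 − 1)/5.41709 × 100 = 81.5399%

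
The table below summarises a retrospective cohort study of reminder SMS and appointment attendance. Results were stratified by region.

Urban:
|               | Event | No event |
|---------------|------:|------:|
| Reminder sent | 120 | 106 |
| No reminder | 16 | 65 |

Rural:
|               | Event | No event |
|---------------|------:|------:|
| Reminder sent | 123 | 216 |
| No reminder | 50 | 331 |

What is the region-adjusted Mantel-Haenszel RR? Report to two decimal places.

2.74

RR_MH = Σ(aᵢ·n₀ᵢ/nᵢ) / Σ(cᵢ·n₁ᵢ/nᵢ), with n₁ᵢ = aᵢ+bᵢ (exposed), n₀ᵢ = cᵢ+dᵢ (unexposed), nᵢ = n₁ᵢ+n₀ᵢ.
Stratum 1 (Urban): n₁ = 226, n₀ = 81, n = 307; a·n₀/n = 120·81/307 = 31.6612; c·n₁/n = 16·226/307 = 11.7785
Stratum 2 (Rural): n₁ = 339, n₀ = 381, n = 720; a·n₀/n = 123·381/720 = 65.0875; c·n₁/n = 50·339/720 = 23.5417
RR_MH = (31.6612 + 65.0875) / (11.7785 + 23.5417) = 96.7487 / 35.3202 = 2.73919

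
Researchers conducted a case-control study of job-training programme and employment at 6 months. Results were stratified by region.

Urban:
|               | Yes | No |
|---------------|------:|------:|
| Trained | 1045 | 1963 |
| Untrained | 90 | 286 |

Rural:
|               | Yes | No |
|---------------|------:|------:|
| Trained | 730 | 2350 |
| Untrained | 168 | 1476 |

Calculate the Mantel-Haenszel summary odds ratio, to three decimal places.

2.330

OR_MH = Σ(aᵢdᵢ/nᵢ) / Σ(bᵢcᵢ/nᵢ), where nᵢ is the stratum total.
Stratum 1 (Urban): n = 3384; a·d/n = 1045·286/3384 = 88.3186; b·c/n = 1963·90/3384 = 52.2074
Stratum 2 (Rural): n = 4724; a·d/n = 730·1476/4724 = 228.0864; b·c/n = 2350·168/4724 = 83.5732
OR_MH = (88.3186 + 228.0864) / (52.2074 + 83.5732) = 316.4049 / 135.7807 = 2.33026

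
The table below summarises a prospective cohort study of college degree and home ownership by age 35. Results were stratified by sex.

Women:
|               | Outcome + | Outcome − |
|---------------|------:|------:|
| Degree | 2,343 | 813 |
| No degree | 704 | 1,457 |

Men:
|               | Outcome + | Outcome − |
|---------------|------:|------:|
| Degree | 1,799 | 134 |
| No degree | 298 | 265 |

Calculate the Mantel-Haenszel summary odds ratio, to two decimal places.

6.74

OR_MH = Σ(aᵢdᵢ/nᵢ) / Σ(bᵢcᵢ/nᵢ), where nᵢ is the stratum total.
Stratum 1 (Women): n = 5317; a·d/n = 2343·1457/5317 = 642.0446; b·c/n = 813·704/5317 = 107.6457
Stratum 2 (Men): n = 2496; a·d/n = 1799·265/2496 = 190.9996; b·c/n = 134·298/2496 = 15.9984
OR_MH = (642.0446 + 190.9996) / (107.6457 + 15.9984) = 833.0442 / 123.6441 = 6.73744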